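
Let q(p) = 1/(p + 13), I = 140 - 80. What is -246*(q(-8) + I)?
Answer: -74046/5 ≈ -14809.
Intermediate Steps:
I = 60
q(p) = 1/(13 + p)
-246*(q(-8) + I) = -246*(1/(13 - 8) + 60) = -246*(1/5 + 60) = -246*(⅕ + 60) = -246*301/5 = -74046/5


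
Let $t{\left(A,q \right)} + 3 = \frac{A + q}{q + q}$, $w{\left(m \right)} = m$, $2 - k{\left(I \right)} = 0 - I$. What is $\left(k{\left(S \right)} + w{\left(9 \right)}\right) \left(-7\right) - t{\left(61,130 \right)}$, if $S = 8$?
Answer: $- \frac{33991}{260} \approx -130.73$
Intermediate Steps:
$k{\left(I \right)} = 2 + I$ ($k{\left(I \right)} = 2 - \left(0 - I\right) = 2 - - I = 2 + I$)
$t{\left(A,q \right)} = -3 + \frac{A + q}{2 q}$ ($t{\left(A,q \right)} = -3 + \frac{A + q}{q + q} = -3 + \frac{A + q}{2 q}$)
$\left(k{\left(S \right)} + w{\left(9 \right)}\right) \left(-7\right) - t{\left(61,130 \right)} = \left(\left(2 + 8\right) + 9\right) \left(-7\right) - \frac{61 - 650}{2 \cdot 130} = \left(10 + 9\right) \left(-7\right) - \frac{1}{2} \cdot \frac{1}{130} \left(61 - 650\right) = 19 \left(-7\right) - \frac{1}{2} \cdot \frac{1}{130} \left(-589\right) = -133 - - \frac{589}{260} = -133 + \frac{589}{260} = - \frac{33991}{260}$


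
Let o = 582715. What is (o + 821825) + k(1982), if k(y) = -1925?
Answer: 1402615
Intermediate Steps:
(o + 821825) + k(1982) = (582715 + 821825) - 1925 = 1404540 - 1925 = 1402615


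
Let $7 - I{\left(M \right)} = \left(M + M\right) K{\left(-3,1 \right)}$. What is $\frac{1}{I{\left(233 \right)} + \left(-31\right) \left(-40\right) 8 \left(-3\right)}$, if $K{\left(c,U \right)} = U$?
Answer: $- \frac{1}{30219} \approx -3.3092 \cdot 10^{-5}$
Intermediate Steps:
$I{\left(M \right)} = 7 - 2 M$ ($I{\left(M \right)} = 7 - \left(M + M\right) 1 = 7 - 2 M 1 = 7 - 2 M$)
$\frac{1}{I{\left(233 \right)} + \left(-31\right) \left(-40\right) 8 \left(-3\right)} = \frac{1}{\left(7 - 466\right) + \left(-31\right) \left(-40\right) 8 \left(-3\right)} = \frac{1}{\left(7 - 466\right) + 1240 \left(-24\right)} = \frac{1}{-459 - 29760} = \frac{1}{-30219} = - \frac{1}{30219}$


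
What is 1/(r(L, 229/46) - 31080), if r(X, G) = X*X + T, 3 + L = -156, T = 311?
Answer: -1/5488 ≈ -0.00018222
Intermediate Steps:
L = -159 (L = -3 - 156 = -159)
r(X, G) = 311 + X² (r(X, G) = X*X + 311 = X² + 311 = 311 + X²)
1/(r(L, 229/46) - 31080) = 1/((311 + (-159)²) - 31080) = 1/((311 + 25281) - 31080) = 1/(25592 - 31080) = 1/(-5488) = -1/5488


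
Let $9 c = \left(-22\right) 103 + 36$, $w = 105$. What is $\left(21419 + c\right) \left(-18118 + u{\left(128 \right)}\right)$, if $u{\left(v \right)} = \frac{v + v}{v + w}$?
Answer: $- \frac{804318909758}{2097} \approx -3.8356 \cdot 10^{8}$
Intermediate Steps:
$u{\left(v \right)} = \frac{2 v}{105 + v}$ ($u{\left(v \right)} = \frac{v + v}{v + 105} = \frac{2 v}{105 + v}$)
$c = - \frac{2230}{9}$ ($c = \frac{\left(-22\right) 103 + 36}{9} = \frac{-2266 + 36}{9} = \frac{1}{9} \left(-2230\right) = - \frac{2230}{9} \approx -247.78$)
$\left(21419 + c\right) \left(-18118 + u{\left(128 \right)}\right) = \left(21419 - \frac{2230}{9}\right) \left(-18118 + 2 \cdot 128 \frac{1}{105 + 128}\right) = \frac{190541 \left(-18118 + 2 \cdot 128 \cdot \frac{1}{233}\right)}{9} = \frac{190541 \left(-18118 + \frac{256}{233}\right)}{9} = \frac{190541}{9} \left(- \frac{4221238}{233}\right) = - \frac{804318909758}{2097}$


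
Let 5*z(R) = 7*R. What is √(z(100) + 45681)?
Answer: √45821 ≈ 214.06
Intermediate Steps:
z(R) = 7*R/5 (z(R) = (7*R)/5 = 7*R/5)
√(z(100) + 45681) = √((7/5)*100 + 45681) = √(140 + 45681) = √45821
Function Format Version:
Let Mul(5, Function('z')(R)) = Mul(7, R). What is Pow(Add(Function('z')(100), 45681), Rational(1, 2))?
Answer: Pow(45821, Rational(1, 2)) ≈ 214.06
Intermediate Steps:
Function('z')(R) = Mul(Rational(7, 5), R) (Function('z')(R) = Mul(Rational(1, 5), Mul(7, R)) = Mul(Rational(7, 5), R))
Pow(Add(Function('z')(100), 45681), Rational(1, 2)) = Pow(Add(Mul(Rational(7, 5), 100), 45681), Rational(1, 2)) = Pow(Add(140, 45681), Rational(1, 2)) = Pow(45821, Rational(1, 2))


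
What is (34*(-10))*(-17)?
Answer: 5780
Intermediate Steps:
(34*(-10))*(-17) = -340*(-17) = 5780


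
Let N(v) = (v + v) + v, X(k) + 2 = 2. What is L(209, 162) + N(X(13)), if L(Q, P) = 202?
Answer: 202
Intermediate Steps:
X(k) = 0 (X(k) = -2 + 2 = 0)
N(v) = 3*v (N(v) = 2*v + v = 3*v)
L(209, 162) + N(X(13)) = 202 + 3*0 = 202 + 0 = 202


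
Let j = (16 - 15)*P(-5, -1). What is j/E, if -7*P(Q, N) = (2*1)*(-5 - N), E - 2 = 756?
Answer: 4/2653 ≈ 0.0015077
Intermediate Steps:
E = 758 (E = 2 + 756 = 758)
P(Q, N) = 10/7 + 2*N/7 (P(Q, N) = -2*1*(-5 - N)/7 = -2*(-5 - N)/7 = -(-10 - 2*N)/7 = 10/7 + 2*N/7)
j = 8/7 (j = (16 - 15)*(10/7 + (2/7)*(-1)) = 1*(10/7 - 2/7) = 1*(8/7) = 8/7 ≈ 1.1429)
j/E = (8/7)/758 = (8/7)*(1/758) = 4/2653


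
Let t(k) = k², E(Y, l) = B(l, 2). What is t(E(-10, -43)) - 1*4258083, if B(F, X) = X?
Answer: -4258079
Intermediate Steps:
E(Y, l) = 2
t(E(-10, -43)) - 1*4258083 = 2² - 1*4258083 = 4 - 4258083 = -4258079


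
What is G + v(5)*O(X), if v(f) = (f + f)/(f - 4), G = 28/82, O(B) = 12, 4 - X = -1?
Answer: 4934/41 ≈ 120.34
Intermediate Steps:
X = 5 (X = 4 - 1*(-1) = 4 + 1 = 5)
G = 14/41 (G = 28*(1/82) = 14/41 ≈ 0.34146)
v(f) = 2*f/(-4 + f) (v(f) = (2*f)/(-4 + f) = 2*f/(-4 + f))
G + v(5)*O(X) = 14/41 + (2*5/(-4 + 5))*12 = 14/41 + (2*5/1)*12 = 14/41 + (2*5*1)*12 = 14/41 + 10*12 = 14/41 + 120 = 4934/41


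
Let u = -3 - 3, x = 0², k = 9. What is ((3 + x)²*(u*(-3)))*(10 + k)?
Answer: 3078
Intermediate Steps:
x = 0
u = -6
((3 + x)²*(u*(-3)))*(10 + k) = ((3 + 0)²*(-6*(-3)))*(10 + 9) = (3²*18)*19 = (9*18)*19 = 162*19 = 3078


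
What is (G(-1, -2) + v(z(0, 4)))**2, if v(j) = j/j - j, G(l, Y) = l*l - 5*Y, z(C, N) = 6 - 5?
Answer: 121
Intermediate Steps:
z(C, N) = 1
G(l, Y) = l**2 - 5*Y
v(j) = 1 - j
(G(-1, -2) + v(z(0, 4)))**2 = (((-1)**2 - 5*(-2)) + (1 - 1*1))**2 = ((1 + 10) + (1 - 1))**2 = (11 + 0)**2 = 11**2 = 121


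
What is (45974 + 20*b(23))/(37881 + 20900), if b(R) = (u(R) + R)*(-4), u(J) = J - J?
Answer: 44134/58781 ≈ 0.75082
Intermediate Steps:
u(J) = 0
b(R) = -4*R (b(R) = (0 + R)*(-4) = R*(-4) = -4*R)
(45974 + 20*b(23))/(37881 + 20900) = (45974 + 20*(-4*23))/(37881 + 20900) = (45974 + 20*(-92))/58781 = (45974 - 1840)*(1/58781) = 44134*(1/58781) = 44134/58781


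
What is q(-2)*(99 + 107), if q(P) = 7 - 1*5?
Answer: 412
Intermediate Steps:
q(P) = 2 (q(P) = 7 - 5 = 2)
q(-2)*(99 + 107) = 2*(99 + 107) = 2*206 = 412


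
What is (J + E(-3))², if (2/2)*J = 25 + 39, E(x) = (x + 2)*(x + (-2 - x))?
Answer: 4356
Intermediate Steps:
E(x) = -4 - 2*x (E(x) = (2 + x)*(-2) = -4 - 2*x)
J = 64 (J = 25 + 39 = 64)
(J + E(-3))² = (64 + (-4 - 2*(-3)))² = (64 + (-4 + 6))² = (64 + 2)² = 66² = 4356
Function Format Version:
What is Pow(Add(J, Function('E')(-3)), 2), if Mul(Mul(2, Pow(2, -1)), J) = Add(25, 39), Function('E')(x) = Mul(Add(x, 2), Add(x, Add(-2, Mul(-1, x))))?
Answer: 4356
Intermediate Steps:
Function('E')(x) = Add(-4, Mul(-2, x)) (Function('E')(x) = Mul(Add(2, x), -2) = Add(-4, Mul(-2, x)))
J = 64 (J = Add(25, 39) = 64)
Pow(Add(J, Function('E')(-3)), 2) = Pow(Add(64, Add(-4, Mul(-2, -3))), 2) = Pow(Add(64, Add(-4, 6)), 2) = Pow(Add(64, 2), 2) = Pow(66, 2) = 4356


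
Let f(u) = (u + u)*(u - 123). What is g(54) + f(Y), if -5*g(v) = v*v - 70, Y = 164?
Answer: 64394/5 ≈ 12879.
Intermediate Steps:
g(v) = 14 - v**2/5 (g(v) = -(v*v - 70)/5 = -(v**2 - 70)/5 = -(-70 + v**2)/5 = 14 - v**2/5)
f(u) = 2*u*(-123 + u) (f(u) = (2*u)*(-123 + u) = 2*u*(-123 + u))
g(54) + f(Y) = (14 - 1/5*54**2) + 2*164*(-123 + 164) = (14 - 1/5*2916) + 2*164*41 = (14 - 2916/5) + 13448 = -2846/5 + 13448 = 64394/5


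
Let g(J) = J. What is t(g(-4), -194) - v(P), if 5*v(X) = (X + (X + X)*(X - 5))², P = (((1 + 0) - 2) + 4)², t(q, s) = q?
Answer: -6581/5 ≈ -1316.2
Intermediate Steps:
P = 9 (P = ((1 - 2) + 4)² = (-1 + 4)² = 3² = 9)
v(X) = (X + 2*X*(-5 + X))²/5 (v(X) = (X + (X + X)*(X - 5))²/5 = (X + (2*X)*(-5 + X))²/5 = (X + 2*X*(-5 + X))²/5)
t(g(-4), -194) - v(P) = -4 - 9²*(-9 + 2*9)²/5 = -4 - 81*(-9 + 18)²/5 = -4 - 81*9²/5 = -4 - 81*81/5 = -4 - 1*6561/5 = -4 - 6561/5 = -6581/5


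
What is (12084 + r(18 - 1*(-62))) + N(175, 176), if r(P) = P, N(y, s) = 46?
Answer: 12210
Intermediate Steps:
(12084 + r(18 - 1*(-62))) + N(175, 176) = (12084 + (18 - 1*(-62))) + 46 = (12084 + (18 + 62)) + 46 = (12084 + 80) + 46 = 12164 + 46 = 12210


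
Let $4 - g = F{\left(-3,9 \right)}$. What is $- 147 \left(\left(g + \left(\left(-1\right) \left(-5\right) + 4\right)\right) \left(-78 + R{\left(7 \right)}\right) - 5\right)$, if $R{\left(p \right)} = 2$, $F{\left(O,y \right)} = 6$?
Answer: $78939$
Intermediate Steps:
$g = -2$ ($g = 4 - 6 = -2$)
$- 147 \left(\left(g + \left(\left(-1\right) \left(-5\right) + 4\right)\right) \left(-78 + R{\left(7 \right)}\right) - 5\right) = - 147 \left(\left(-2 + \left(\left(-1\right) \left(-5\right) + 4\right)\right) \left(-78 + 2\right) - 5\right) = - 147 \left(\left(-2 + \left(5 + 4\right)\right) \left(-76\right) - 5\right) = - 147 \left(\left(-2 + 9\right) \left(-76\right) - 5\right) = - 147 \left(7 \left(-76\right) - 5\right) = - 147 \left(-532 - 5\right) = \left(-147\right) \left(-537\right) = 78939$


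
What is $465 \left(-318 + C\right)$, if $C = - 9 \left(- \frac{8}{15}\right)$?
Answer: $-145638$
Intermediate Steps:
$C = \frac{24}{5}$ ($C = - 9 \left(\left(-8\right) \frac{1}{15}\right) = \left(-9\right) \left(- \frac{8}{15}\right) = \frac{24}{5} \approx 4.8$)
$465 \left(-318 + C\right) = 465 \left(-318 + \frac{24}{5}\right) = 465 \left(- \frac{1566}{5}\right) = -145638$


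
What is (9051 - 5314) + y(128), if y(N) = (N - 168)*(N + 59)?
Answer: -3743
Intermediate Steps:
y(N) = (-168 + N)*(59 + N)
(9051 - 5314) + y(128) = (9051 - 5314) + (-9912 + 128² - 109*128) = 3737 + (-9912 + 16384 - 13952) = 3737 - 7480 = -3743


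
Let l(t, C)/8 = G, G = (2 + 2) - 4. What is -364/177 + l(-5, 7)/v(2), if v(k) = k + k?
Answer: -364/177 ≈ -2.0565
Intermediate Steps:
v(k) = 2*k
G = 0 (G = 4 - 4 = 0)
l(t, C) = 0 (l(t, C) = 8*0 = 0)
-364/177 + l(-5, 7)/v(2) = -364/177 + 0/((2*2)) = -364*1/177 + 0/4 = -364/177 + 0*(¼) = -364/177 + 0 = -364/177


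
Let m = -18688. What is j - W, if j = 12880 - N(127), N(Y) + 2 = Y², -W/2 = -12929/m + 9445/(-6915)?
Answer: -41977596569/12922752 ≈ -3248.3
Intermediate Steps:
W = 17420825/12922752 (W = -2*(-12929/(-18688) + 9445/(-6915)) = -2*(-12929*(-1/18688) + 9445*(-1/6915)) = -2*(12929/18688 - 1889/1383) = -2*(-17420825/25845504) = 17420825/12922752 ≈ 1.3481)
N(Y) = -2 + Y²
j = -3247 (j = 12880 - (-2 + 127²) = 12880 - (-2 + 16129) = 12880 - 1*16127 = 12880 - 16127 = -3247)
j - W = -3247 - 1*17420825/12922752 = -3247 - 17420825/12922752 = -41977596569/12922752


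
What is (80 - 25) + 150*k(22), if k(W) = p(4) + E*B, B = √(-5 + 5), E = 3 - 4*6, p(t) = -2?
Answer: -245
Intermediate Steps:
E = -21 (E = 3 - 24 = -21)
B = 0 (B = √0 = 0)
k(W) = -2 (k(W) = -2 - 21*0 = -2 + 0 = -2)
(80 - 25) + 150*k(22) = (80 - 25) + 150*(-2) = 55 - 300 = -245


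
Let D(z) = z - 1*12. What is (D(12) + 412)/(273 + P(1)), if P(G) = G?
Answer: 206/137 ≈ 1.5036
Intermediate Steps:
D(z) = -12 + z (D(z) = z - 12 = -12 + z)
(D(12) + 412)/(273 + P(1)) = ((-12 + 12) + 412)/(273 + 1) = (0 + 412)/274 = 412*(1/274) = 206/137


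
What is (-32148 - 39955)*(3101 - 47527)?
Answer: 3203247878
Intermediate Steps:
(-32148 - 39955)*(3101 - 47527) = -72103*(-44426) = 3203247878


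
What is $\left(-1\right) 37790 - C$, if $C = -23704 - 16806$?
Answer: $2720$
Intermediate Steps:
$C = -40510$ ($C = -23704 - 16806 = -40510$)
$\left(-1\right) 37790 - C = \left(-1\right) 37790 - -40510 = -37790 + 40510 = 2720$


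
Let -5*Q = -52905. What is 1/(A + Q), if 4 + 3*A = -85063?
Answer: -3/53324 ≈ -5.6260e-5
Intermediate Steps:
A = -85067/3 (A = -4/3 + (⅓)*(-85063) = -4/3 - 85063/3 = -85067/3 ≈ -28356.)
Q = 10581 (Q = -⅕*(-52905) = 10581)
1/(A + Q) = 1/(-85067/3 + 10581) = 1/(-53324/3) = -3/53324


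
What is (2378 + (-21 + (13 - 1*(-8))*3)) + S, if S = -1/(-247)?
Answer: 597741/247 ≈ 2420.0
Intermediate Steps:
S = 1/247 (S = -1*(-1/247) = 1/247 ≈ 0.0040486)
(2378 + (-21 + (13 - 1*(-8))*3)) + S = (2378 + (-21 + (13 - 1*(-8))*3)) + 1/247 = (2378 + (-21 + (13 + 8)*3)) + 1/247 = (2378 + (-21 + 21*3)) + 1/247 = (2378 + (-21 + 63)) + 1/247 = (2378 + 42) + 1/247 = 2420 + 1/247 = 597741/247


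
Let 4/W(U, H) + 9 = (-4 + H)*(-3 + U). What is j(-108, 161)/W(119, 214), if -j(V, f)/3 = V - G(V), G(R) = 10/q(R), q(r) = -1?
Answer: 3579597/2 ≈ 1.7898e+6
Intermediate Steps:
W(U, H) = 4/(-9 + (-4 + H)*(-3 + U))
G(R) = -10 (G(R) = 10/(-1) = 10*(-1) = -10)
j(V, f) = -30 - 3*V (j(V, f) = -3*(V - 1*(-10)) = -3*(V + 10) = -3*(10 + V) = -30 - 3*V)
j(-108, 161)/W(119, 214) = (-30 - 3*(-108))/((4/(3 - 4*119 - 3*214 + 214*119))) = (-30 + 324)/((4/(3 - 476 - 642 + 25466))) = 294/((4/24351)) = 294/((4*(1/24351))) = 294/(4/24351) = 294*(24351/4) = 3579597/2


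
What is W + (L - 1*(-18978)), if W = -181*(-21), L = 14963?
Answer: 37742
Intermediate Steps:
W = 3801
W + (L - 1*(-18978)) = 3801 + (14963 - 1*(-18978)) = 3801 + (14963 + 18978) = 3801 + 33941 = 37742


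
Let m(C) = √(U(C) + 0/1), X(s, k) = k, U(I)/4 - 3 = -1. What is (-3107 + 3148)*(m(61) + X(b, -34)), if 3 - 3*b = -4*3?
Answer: -1394 + 82*√2 ≈ -1278.0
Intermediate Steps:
b = 5 (b = 1 - (-4)*3/3 = 1 - ⅓*(-12) = 1 + 4 = 5)
U(I) = 8 (U(I) = 12 + 4*(-1) = 12 - 4 = 8)
m(C) = 2*√2 (m(C) = √(8 + 0/1) = √(8 + 0*1) = √(8 + 0) = √8 = 2*√2)
(-3107 + 3148)*(m(61) + X(b, -34)) = (-3107 + 3148)*(2*√2 - 34) = 41*(-34 + 2*√2) = -1394 + 82*√2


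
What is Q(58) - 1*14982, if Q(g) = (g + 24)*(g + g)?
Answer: -5470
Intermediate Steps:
Q(g) = 2*g*(24 + g) (Q(g) = (24 + g)*(2*g) = 2*g*(24 + g))
Q(58) - 1*14982 = 2*58*(24 + 58) - 1*14982 = 2*58*82 - 14982 = 9512 - 14982 = -5470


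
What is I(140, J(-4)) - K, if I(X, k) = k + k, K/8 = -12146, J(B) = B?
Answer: 97160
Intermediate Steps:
K = -97168 (K = 8*(-12146) = -97168)
I(X, k) = 2*k
I(140, J(-4)) - K = 2*(-4) - 1*(-97168) = -8 + 97168 = 97160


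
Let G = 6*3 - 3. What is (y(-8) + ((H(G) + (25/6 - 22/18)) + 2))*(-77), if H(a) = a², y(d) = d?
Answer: -307615/18 ≈ -17090.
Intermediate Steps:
G = 15 (G = 18 - 3 = 15)
(y(-8) + ((H(G) + (25/6 - 22/18)) + 2))*(-77) = (-8 + ((15² + (25/6 - 22/18)) + 2))*(-77) = (-8 + ((225 + (25*(⅙) - 22*1/18)) + 2))*(-77) = (-8 + ((225 + (25/6 - 11/9)) + 2))*(-77) = (-8 + ((225 + 53/18) + 2))*(-77) = (-8 + (4103/18 + 2))*(-77) = (-8 + 4139/18)*(-77) = (3995/18)*(-77) = -307615/18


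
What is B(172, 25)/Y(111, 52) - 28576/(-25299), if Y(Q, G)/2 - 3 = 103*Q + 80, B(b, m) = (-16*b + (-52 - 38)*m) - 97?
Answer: 529162831/582686568 ≈ 0.90814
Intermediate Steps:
B(b, m) = -97 - 90*m - 16*b (B(b, m) = (-16*b - 90*m) - 97 = (-90*m - 16*b) - 97 = -97 - 90*m - 16*b)
Y(Q, G) = 166 + 206*Q (Y(Q, G) = 6 + 2*(103*Q + 80) = 6 + 2*(80 + 103*Q) = 6 + (160 + 206*Q) = 166 + 206*Q)
B(172, 25)/Y(111, 52) - 28576/(-25299) = (-97 - 90*25 - 16*172)/(166 + 206*111) - 28576/(-25299) = (-97 - 2250 - 2752)/(166 + 22866) - 28576*(-1/25299) = -5099/23032 + 28576/25299 = 529162831/582686568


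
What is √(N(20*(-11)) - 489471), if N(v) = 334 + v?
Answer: 3*I*√54373 ≈ 699.54*I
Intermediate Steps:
√(N(20*(-11)) - 489471) = √((334 + 20*(-11)) - 489471) = √((334 - 220) - 489471) = √(114 - 489471) = √(-489357) = 3*I*√54373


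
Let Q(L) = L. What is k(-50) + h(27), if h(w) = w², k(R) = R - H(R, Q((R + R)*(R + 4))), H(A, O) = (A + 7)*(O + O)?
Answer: 396279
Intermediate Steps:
H(A, O) = 2*O*(7 + A) (H(A, O) = (7 + A)*(2*O) = 2*O*(7 + A))
k(R) = R - 4*R*(4 + R)*(7 + R) (k(R) = R - 2*(R + R)*(R + 4)*(7 + R) = R - 2*(2*R)*(4 + R)*(7 + R) = R - 2*2*R*(4 + R)*(7 + R) = R - 4*R*(4 + R)*(7 + R))
k(-50) + h(27) = -50*(1 - 4*(4 - 50)*(7 - 50)) + 27² = -50*(1 - 4*(-46)*(-43)) + 729 = -50*(1 - 7912) + 729 = -50*(-7911) + 729 = 395550 + 729 = 396279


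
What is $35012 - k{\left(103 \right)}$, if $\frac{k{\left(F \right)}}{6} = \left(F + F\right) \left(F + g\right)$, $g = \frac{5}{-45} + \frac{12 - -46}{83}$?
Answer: $- \frac{23162572}{249} \approx -93022.0$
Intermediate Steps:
$g = \frac{439}{747}$ ($g = 5 \left(- \frac{1}{45}\right) + \left(12 + 46\right) \frac{1}{83} = - \frac{1}{9} + 58 \cdot \frac{1}{83} = - \frac{1}{9} + \frac{58}{83} = \frac{439}{747} \approx 0.58768$)
$k{\left(F \right)} = 12 F \left(\frac{439}{747} + F\right)$ ($k{\left(F \right)} = 6 \left(F + F\right) \left(F + \frac{439}{747}\right) = 6 \cdot 2 F \left(\frac{439}{747} + F\right) = 12 F \left(\frac{439}{747} + F\right)$)
$35012 - k{\left(103 \right)} = 35012 - \frac{4}{249} \cdot 103 \left(439 + 747 \cdot 103\right) = 35012 - \frac{4}{249} \cdot 103 \left(439 + 76941\right) = 35012 - \frac{4}{249} \cdot 103 \cdot 77380 = 35012 - \frac{31880560}{249} = - \frac{23162572}{249}$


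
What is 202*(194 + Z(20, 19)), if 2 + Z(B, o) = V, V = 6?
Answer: 39996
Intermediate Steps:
Z(B, o) = 4 (Z(B, o) = -2 + 6 = 4)
202*(194 + Z(20, 19)) = 202*(194 + 4) = 202*198 = 39996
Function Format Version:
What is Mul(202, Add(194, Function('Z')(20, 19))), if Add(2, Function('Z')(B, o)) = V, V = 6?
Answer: 39996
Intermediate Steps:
Function('Z')(B, o) = 4 (Function('Z')(B, o) = Add(-2, 6) = 4)
Mul(202, Add(194, Function('Z')(20, 19))) = Mul(202, Add(194, 4)) = Mul(202, 198) = 39996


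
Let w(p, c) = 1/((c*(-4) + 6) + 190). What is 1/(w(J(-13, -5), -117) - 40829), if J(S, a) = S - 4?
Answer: -664/27110455 ≈ -2.4492e-5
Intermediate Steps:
J(S, a) = -4 + S
w(p, c) = 1/(196 - 4*c) (w(p, c) = 1/((-4*c + 6) + 190) = 1/((6 - 4*c) + 190) = 1/(196 - 4*c))
1/(w(J(-13, -5), -117) - 40829) = 1/(-1/(-196 + 4*(-117)) - 40829) = 1/(-1/(-196 - 468) - 40829) = 1/(-1/(-664) - 40829) = 1/(-1*(-1/664) - 40829) = 1/(1/664 - 40829) = 1/(-27110455/664) = -664/27110455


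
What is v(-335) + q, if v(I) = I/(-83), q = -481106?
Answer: -39931463/83 ≈ -4.8110e+5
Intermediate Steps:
v(I) = -I/83 (v(I) = I*(-1/83) = -I/83)
v(-335) + q = -1/83*(-335) - 481106 = 335/83 - 481106 = -39931463/83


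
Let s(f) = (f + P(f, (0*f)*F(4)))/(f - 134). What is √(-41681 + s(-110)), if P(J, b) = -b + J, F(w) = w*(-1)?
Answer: I*√155091646/61 ≈ 204.16*I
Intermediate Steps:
F(w) = -w
P(J, b) = J - b
s(f) = 2*f/(-134 + f) (s(f) = (f + (f - 0*f*(-1*4)))/(f - 134) = (f + (f - 0*(-4)))/(-134 + f) = (f + (f - 1*0))/(-134 + f) = (f + (f + 0))/(-134 + f) = (f + f)/(-134 + f) = (2*f)/(-134 + f) = 2*f/(-134 + f))
√(-41681 + s(-110)) = √(-41681 + 2*(-110)/(-134 - 110)) = √(-41681 + 2*(-110)/(-244)) = √(-41681 + 2*(-110)*(-1/244)) = √(-41681 + 55/61) = √(-2542486/61) = I*√155091646/61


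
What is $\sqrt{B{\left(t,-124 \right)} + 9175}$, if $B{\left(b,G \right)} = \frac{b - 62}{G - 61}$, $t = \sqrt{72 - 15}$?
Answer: $\frac{\sqrt{314025845 - 185 \sqrt{57}}}{185} \approx 95.788$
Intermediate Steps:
$t = \sqrt{57} \approx 7.5498$
$B{\left(b,G \right)} = \frac{-62 + b}{-61 + G}$
$\sqrt{B{\left(t,-124 \right)} + 9175} = \sqrt{\frac{-62 + \sqrt{57}}{-61 - 124} + 9175} = \sqrt{\frac{-62 + \sqrt{57}}{-185} + 9175} = \sqrt{- \frac{-62 + \sqrt{57}}{185} + 9175} = \sqrt{\left(\frac{62}{185} - \frac{\sqrt{57}}{185}\right) + 9175} = \sqrt{\frac{1697437}{185} - \frac{\sqrt{57}}{185}}$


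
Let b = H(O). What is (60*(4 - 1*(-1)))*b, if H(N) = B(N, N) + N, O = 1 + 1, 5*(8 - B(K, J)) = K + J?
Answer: 2760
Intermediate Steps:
B(K, J) = 8 - J/5 - K/5 (B(K, J) = 8 - (K + J)/5 = 8 - (J + K)/5 = 8 + (-J/5 - K/5) = 8 - J/5 - K/5)
O = 2
H(N) = 8 + 3*N/5 (H(N) = (8 - N/5 - N/5) + N = (8 - 2*N/5) + N = 8 + 3*N/5)
b = 46/5 (b = 8 + (3/5)*2 = 8 + 6/5 = 46/5 ≈ 9.2000)
(60*(4 - 1*(-1)))*b = (60*(4 - 1*(-1)))*(46/5) = (60*(4 + 1))*(46/5) = (60*5)*(46/5) = 300*(46/5) = 2760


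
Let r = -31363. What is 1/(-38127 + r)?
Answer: -1/69490 ≈ -1.4391e-5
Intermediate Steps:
1/(-38127 + r) = 1/(-38127 - 31363) = 1/(-69490) = -1/69490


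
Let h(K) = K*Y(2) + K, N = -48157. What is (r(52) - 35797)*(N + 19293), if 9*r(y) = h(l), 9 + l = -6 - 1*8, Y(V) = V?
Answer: 3100397696/3 ≈ 1.0335e+9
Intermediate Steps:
l = -23 (l = -9 + (-6 - 1*8) = -9 + (-6 - 8) = -9 - 14 = -23)
h(K) = 3*K (h(K) = K*2 + K = 2*K + K = 3*K)
r(y) = -23/3 (r(y) = (3*(-23))/9 = (⅑)*(-69) = -23/3)
(r(52) - 35797)*(N + 19293) = (-23/3 - 35797)*(-48157 + 19293) = -107414/3*(-28864) = 3100397696/3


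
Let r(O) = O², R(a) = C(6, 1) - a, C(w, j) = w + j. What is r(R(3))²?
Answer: 256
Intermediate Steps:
C(w, j) = j + w
R(a) = 7 - a (R(a) = (1 + 6) - a = 7 - a)
r(R(3))² = ((7 - 1*3)²)² = ((7 - 3)²)² = (4²)² = 16² = 256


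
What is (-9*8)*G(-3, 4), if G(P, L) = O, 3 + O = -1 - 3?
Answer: 504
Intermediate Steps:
O = -7 (O = -3 + (-1 - 3) = -3 - 4 = -7)
G(P, L) = -7
(-9*8)*G(-3, 4) = -9*8*(-7) = -72*(-7) = 504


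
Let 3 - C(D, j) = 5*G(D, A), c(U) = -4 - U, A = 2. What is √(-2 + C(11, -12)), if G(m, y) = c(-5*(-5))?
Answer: √146 ≈ 12.083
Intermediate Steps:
G(m, y) = -29 (G(m, y) = -4 - (-5)*(-5) = -4 - 1*25 = -4 - 25 = -29)
C(D, j) = 148 (C(D, j) = 3 - 5*(-29) = 3 - 1*(-145) = 3 + 145 = 148)
√(-2 + C(11, -12)) = √(-2 + 148) = √146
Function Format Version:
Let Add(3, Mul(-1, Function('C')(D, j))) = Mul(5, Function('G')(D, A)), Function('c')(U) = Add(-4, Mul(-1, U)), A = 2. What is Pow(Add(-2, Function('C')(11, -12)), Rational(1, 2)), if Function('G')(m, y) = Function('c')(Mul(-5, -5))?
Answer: Pow(146, Rational(1, 2)) ≈ 12.083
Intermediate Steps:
Function('G')(m, y) = -29 (Function('G')(m, y) = Add(-4, Mul(-1, Mul(-5, -5))) = Add(-4, Mul(-1, 25)) = Add(-4, -25) = -29)
Function('C')(D, j) = 148 (Function('C')(D, j) = Add(3, Mul(-1, Mul(5, -29))) = Add(3, Mul(-1, -145)) = Add(3, 145) = 148)
Pow(Add(-2, Function('C')(11, -12)), Rational(1, 2)) = Pow(Add(-2, 148), Rational(1, 2)) = Pow(146, Rational(1, 2))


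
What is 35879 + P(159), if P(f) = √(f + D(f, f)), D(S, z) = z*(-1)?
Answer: 35879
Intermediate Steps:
D(S, z) = -z
P(f) = 0 (P(f) = √(f - f) = √0 = 0)
35879 + P(159) = 35879 + 0 = 35879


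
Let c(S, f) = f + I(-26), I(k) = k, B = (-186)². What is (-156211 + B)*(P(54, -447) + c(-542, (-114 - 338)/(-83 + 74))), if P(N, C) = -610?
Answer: 641154280/9 ≈ 7.1239e+7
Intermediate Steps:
B = 34596
c(S, f) = -26 + f (c(S, f) = f - 26 = -26 + f)
(-156211 + B)*(P(54, -447) + c(-542, (-114 - 338)/(-83 + 74))) = (-156211 + 34596)*(-610 + (-26 + (-114 - 338)/(-83 + 74))) = -121615*(-610 + (-26 - 452/(-9))) = -121615*(-610 + (-26 - 452*(-⅑))) = -121615*(-610 + (-26 + 452/9)) = -121615*(-610 + 218/9) = -121615*(-5272/9) = 641154280/9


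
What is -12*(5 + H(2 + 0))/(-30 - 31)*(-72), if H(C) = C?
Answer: -6048/61 ≈ -99.148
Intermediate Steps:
-12*(5 + H(2 + 0))/(-30 - 31)*(-72) = -12*(5 + (2 + 0))/(-30 - 31)*(-72) = -12*(5 + 2)/(-61)*(-72) = -84*(-1)/61*(-72) = -12*(-7/61)*(-72) = (84/61)*(-72) = -6048/61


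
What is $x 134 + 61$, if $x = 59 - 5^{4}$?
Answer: $-75783$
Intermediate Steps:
$x = -566$ ($x = 59 - 625 = -566$)
$x 134 + 61 = \left(-566\right) 134 + 61 = -75844 + 61 = -75783$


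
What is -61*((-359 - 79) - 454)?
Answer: 54412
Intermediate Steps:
-61*((-359 - 79) - 454) = -61*(-438 - 454) = -61*(-892) = 54412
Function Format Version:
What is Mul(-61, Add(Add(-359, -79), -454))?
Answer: 54412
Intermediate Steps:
Mul(-61, Add(Add(-359, -79), -454)) = Mul(-61, Add(-438, -454)) = Mul(-61, -892) = 54412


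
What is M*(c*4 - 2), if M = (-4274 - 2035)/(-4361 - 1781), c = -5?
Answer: -69399/3071 ≈ -22.598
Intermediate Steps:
M = 6309/6142 (M = -6309/(-6142) = -6309*(-1/6142) = 6309/6142 ≈ 1.0272)
M*(c*4 - 2) = 6309*(-5*4 - 2)/6142 = 6309*(-20 - 2)/6142 = (6309/6142)*(-22) = -69399/3071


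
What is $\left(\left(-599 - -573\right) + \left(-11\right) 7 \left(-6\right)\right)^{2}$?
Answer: $190096$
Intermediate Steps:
$\left(\left(-599 - -573\right) + \left(-11\right) 7 \left(-6\right)\right)^{2} = \left(\left(-599 + 573\right) - -462\right)^{2} = \left(-26 + 462\right)^{2} = 436^{2} = 190096$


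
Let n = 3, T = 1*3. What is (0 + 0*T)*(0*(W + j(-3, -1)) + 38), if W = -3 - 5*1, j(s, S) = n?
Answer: 0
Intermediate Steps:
T = 3
j(s, S) = 3
W = -8 (W = -3 - 5 = -8)
(0 + 0*T)*(0*(W + j(-3, -1)) + 38) = (0 + 0*3)*(0*(-8 + 3) + 38) = (0 + 0)*(0*(-5) + 38) = 0*(0 + 38) = 0*38 = 0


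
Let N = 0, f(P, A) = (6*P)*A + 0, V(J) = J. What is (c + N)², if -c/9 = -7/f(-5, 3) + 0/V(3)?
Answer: 49/100 ≈ 0.49000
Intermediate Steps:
f(P, A) = 6*A*P (f(P, A) = 6*A*P + 0 = 6*A*P)
c = -7/10 (c = -9*(-7/(6*3*(-5)) + 0/3) = -9*(-7/(-90) + 0*(⅓)) = -9*(-7*(-1/90) + 0) = -9*(7/90 + 0) = -9*7/90 = -7/10 ≈ -0.70000)
(c + N)² = (-7/10 + 0)² = (-7/10)² = 49/100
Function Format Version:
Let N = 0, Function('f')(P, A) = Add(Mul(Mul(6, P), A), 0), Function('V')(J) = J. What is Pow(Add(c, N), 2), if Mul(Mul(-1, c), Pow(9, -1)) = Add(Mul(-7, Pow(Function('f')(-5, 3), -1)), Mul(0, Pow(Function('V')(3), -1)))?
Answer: Rational(49, 100) ≈ 0.49000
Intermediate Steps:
Function('f')(P, A) = Mul(6, A, P) (Function('f')(P, A) = Add(Mul(6, A, P), 0) = Mul(6, A, P))
c = Rational(-7, 10) (c = Mul(-9, Add(Mul(-7, Pow(Mul(6, 3, -5), -1)), Mul(0, Pow(3, -1)))) = Mul(-9, Add(Mul(-7, Pow(-90, -1)), Mul(0, Rational(1, 3)))) = Mul(-9, Add(Mul(-7, Rational(-1, 90)), 0)) = Mul(-9, Add(Rational(7, 90), 0)) = Mul(-9, Rational(7, 90)) = Rational(-7, 10) ≈ -0.70000)
Pow(Add(c, N), 2) = Pow(Add(Rational(-7, 10), 0), 2) = Pow(Rational(-7, 10), 2) = Rational(49, 100)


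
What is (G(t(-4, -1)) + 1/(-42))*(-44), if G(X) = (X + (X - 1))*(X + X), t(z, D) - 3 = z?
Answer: -5522/21 ≈ -262.95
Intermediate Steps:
t(z, D) = 3 + z
G(X) = 2*X*(-1 + 2*X) (G(X) = (X + (-1 + X))*(2*X) = (-1 + 2*X)*(2*X) = 2*X*(-1 + 2*X))
(G(t(-4, -1)) + 1/(-42))*(-44) = (2*(3 - 4)*(-1 + 2*(3 - 4)) + 1/(-42))*(-44) = (2*(-1)*(-1 + 2*(-1)) - 1/42)*(-44) = (2*(-1)*(-1 - 2) - 1/42)*(-44) = (2*(-1)*(-3) - 1/42)*(-44) = (6 - 1/42)*(-44) = (251/42)*(-44) = -5522/21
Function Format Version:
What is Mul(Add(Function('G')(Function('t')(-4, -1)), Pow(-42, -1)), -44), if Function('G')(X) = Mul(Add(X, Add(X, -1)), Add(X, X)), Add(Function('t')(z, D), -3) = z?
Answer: Rational(-5522, 21) ≈ -262.95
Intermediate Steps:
Function('t')(z, D) = Add(3, z)
Function('G')(X) = Mul(2, X, Add(-1, Mul(2, X))) (Function('G')(X) = Mul(Add(X, Add(-1, X)), Mul(2, X)) = Mul(Add(-1, Mul(2, X)), Mul(2, X)) = Mul(2, X, Add(-1, Mul(2, X))))
Mul(Add(Function('G')(Function('t')(-4, -1)), Pow(-42, -1)), -44) = Mul(Add(Mul(2, Add(3, -4), Add(-1, Mul(2, Add(3, -4)))), Pow(-42, -1)), -44) = Mul(Add(Mul(2, -1, Add(-1, Mul(2, -1))), Rational(-1, 42)), -44) = Mul(Add(Mul(2, -1, Add(-1, -2)), Rational(-1, 42)), -44) = Mul(Add(Mul(2, -1, -3), Rational(-1, 42)), -44) = Mul(Add(6, Rational(-1, 42)), -44) = Mul(Rational(251, 42), -44) = Rational(-5522, 21)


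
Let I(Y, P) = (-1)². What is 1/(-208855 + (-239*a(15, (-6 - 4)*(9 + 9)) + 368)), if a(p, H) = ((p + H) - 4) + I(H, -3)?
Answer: -1/168335 ≈ -5.9405e-6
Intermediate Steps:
I(Y, P) = 1
a(p, H) = -3 + H + p (a(p, H) = ((p + H) - 4) + 1 = ((H + p) - 4) + 1 = (-4 + H + p) + 1 = -3 + H + p)
1/(-208855 + (-239*a(15, (-6 - 4)*(9 + 9)) + 368)) = 1/(-208855 + (-239*(-3 + (-6 - 4)*(9 + 9) + 15) + 368)) = 1/(-208855 + (-239*(-3 - 10*18 + 15) + 368)) = 1/(-208855 + (-239*(-3 - 180 + 15) + 368)) = 1/(-208855 + (-239*(-168) + 368)) = 1/(-208855 + (40152 + 368)) = 1/(-208855 + 40520) = 1/(-168335) = -1/168335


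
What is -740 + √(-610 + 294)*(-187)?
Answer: -740 - 374*I*√79 ≈ -740.0 - 3324.2*I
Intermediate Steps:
-740 + √(-610 + 294)*(-187) = -740 + √(-316)*(-187) = -740 + (2*I*√79)*(-187) = -740 - 374*I*√79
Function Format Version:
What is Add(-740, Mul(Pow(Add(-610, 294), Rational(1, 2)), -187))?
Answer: Add(-740, Mul(-374, I, Pow(79, Rational(1, 2)))) ≈ Add(-740.00, Mul(-3324.2, I))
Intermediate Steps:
Add(-740, Mul(Pow(Add(-610, 294), Rational(1, 2)), -187)) = Add(-740, Mul(Pow(-316, Rational(1, 2)), -187)) = Add(-740, Mul(Mul(2, I, Pow(79, Rational(1, 2))), -187)) = Add(-740, Mul(-374, I, Pow(79, Rational(1, 2))))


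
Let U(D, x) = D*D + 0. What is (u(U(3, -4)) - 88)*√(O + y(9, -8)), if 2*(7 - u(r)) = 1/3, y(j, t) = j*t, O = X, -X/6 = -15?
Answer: -487*√2/2 ≈ -344.36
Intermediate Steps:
U(D, x) = D² (U(D, x) = D² + 0 = D²)
X = 90 (X = -6*(-15) = 90)
O = 90
u(r) = 41/6 (u(r) = 7 - ½/3 = 7 - ½*⅓ = 7 - ⅙ = 41/6)
(u(U(3, -4)) - 88)*√(O + y(9, -8)) = (41/6 - 88)*√(90 + 9*(-8)) = -487*√(90 - 72)/6 = -487*√2/2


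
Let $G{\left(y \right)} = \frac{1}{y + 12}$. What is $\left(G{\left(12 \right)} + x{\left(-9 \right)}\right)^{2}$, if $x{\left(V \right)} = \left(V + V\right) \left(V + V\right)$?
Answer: $\frac{60481729}{576} \approx 1.05 \cdot 10^{5}$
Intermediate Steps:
$x{\left(V \right)} = 4 V^{2}$ ($x{\left(V \right)} = 2 V 2 V = 4 V^{2}$)
$G{\left(y \right)} = \frac{1}{12 + y}$
$\left(G{\left(12 \right)} + x{\left(-9 \right)}\right)^{2} = \left(\frac{1}{12 + 12} + 4 \left(-9\right)^{2}\right)^{2} = \left(\frac{1}{24} + 4 \cdot 81\right)^{2} = \left(\frac{1}{24} + 324\right)^{2} = \left(\frac{7777}{24}\right)^{2} = \frac{60481729}{576}$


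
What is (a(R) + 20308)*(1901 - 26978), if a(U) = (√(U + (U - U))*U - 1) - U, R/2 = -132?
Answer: -515858967 + 13240656*I*√66 ≈ -5.1586e+8 + 1.0757e+8*I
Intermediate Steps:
R = -264 (R = 2*(-132) = -264)
a(U) = -1 + U^(3/2) - U (a(U) = (√(U + 0)*U - 1) - U = (√U*U - 1) - U = (U^(3/2) - 1) - U = (-1 + U^(3/2)) - U = -1 + U^(3/2) - U)
(a(R) + 20308)*(1901 - 26978) = ((-1 + (-264)^(3/2) - 1*(-264)) + 20308)*(1901 - 26978) = ((-1 - 528*I*√66 + 264) + 20308)*(-25077) = ((263 - 528*I*√66) + 20308)*(-25077) = (20571 - 528*I*√66)*(-25077) = -515858967 + 13240656*I*√66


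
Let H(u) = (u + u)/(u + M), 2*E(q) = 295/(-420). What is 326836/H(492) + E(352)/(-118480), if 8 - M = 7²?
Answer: 2981711754619/19904640 ≈ 1.4980e+5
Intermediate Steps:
M = -41 (M = 8 - 1*7² = 8 - 1*49 = 8 - 49 = -41)
E(q) = -59/168 (E(q) = (295/(-420))/2 = (295*(-1/420))/2 = (½)*(-59/84) = -59/168)
H(u) = 2*u/(-41 + u) (H(u) = (u + u)/(u - 41) = (2*u)/(-41 + u) = 2*u/(-41 + u))
326836/H(492) + E(352)/(-118480) = 326836/((2*492/(-41 + 492))) - 59/168/(-118480) = 326836/((2*492/451)) - 59/168*(-1/118480) = 326836/((2*492*(1/451))) + 59/19904640 = 326836/(24/11) + 59/19904640 = 326836*(11/24) + 59/19904640 = 898799/6 + 59/19904640 = 2981711754619/19904640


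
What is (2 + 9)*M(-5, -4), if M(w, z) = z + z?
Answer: -88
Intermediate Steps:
M(w, z) = 2*z
(2 + 9)*M(-5, -4) = (2 + 9)*(2*(-4)) = 11*(-8) = -88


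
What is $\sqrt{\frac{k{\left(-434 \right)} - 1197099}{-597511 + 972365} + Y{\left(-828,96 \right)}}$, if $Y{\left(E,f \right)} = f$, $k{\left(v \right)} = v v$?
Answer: $\frac{\sqrt{13111358697814}}{374854} \approx 9.6597$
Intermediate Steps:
$k{\left(v \right)} = v^{2}$
$\sqrt{\frac{k{\left(-434 \right)} - 1197099}{-597511 + 972365} + Y{\left(-828,96 \right)}} = \sqrt{\frac{\left(-434\right)^{2} - 1197099}{-597511 + 972365} + 96} = \sqrt{\frac{188356 - 1197099}{374854} + 96} = \sqrt{\left(-1008743\right) \frac{1}{374854} + 96} = \sqrt{- \frac{1008743}{374854} + 96} = \sqrt{\frac{34977241}{374854}} = \frac{\sqrt{13111358697814}}{374854}$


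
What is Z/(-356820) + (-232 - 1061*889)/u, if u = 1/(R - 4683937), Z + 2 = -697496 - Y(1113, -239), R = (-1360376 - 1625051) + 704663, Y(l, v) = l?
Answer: 123401948403660349/18780 ≈ 6.5709e+12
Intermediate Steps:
R = -2280764 (R = -2985427 + 704663 = -2280764)
Z = -698611 (Z = -2 + (-697496 - 1*1113) = -2 + (-697496 - 1113) = -2 - 698609 = -698611)
u = -1/6964701 (u = 1/(-2280764 - 4683937) = 1/(-6964701) = -1/6964701 ≈ -1.4358e-7)
Z/(-356820) + (-232 - 1061*889)/u = -698611/(-356820) + (-232 - 1061*889)/(-1/6964701) = -698611*(-1/356820) + (-232 - 943229)*(-6964701) = 36769/18780 - 943461*(-6964701) = 36769/18780 + 6570923770161 = 123401948403660349/18780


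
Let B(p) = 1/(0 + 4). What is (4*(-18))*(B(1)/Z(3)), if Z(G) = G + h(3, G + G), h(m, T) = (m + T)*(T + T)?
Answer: -6/37 ≈ -0.16216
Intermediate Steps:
h(m, T) = 2*T*(T + m) (h(m, T) = (T + m)*(2*T) = 2*T*(T + m))
B(p) = ¼ (B(p) = 1/4 = ¼)
Z(G) = G + 4*G*(3 + 2*G) (Z(G) = G + 2*(G + G)*((G + G) + 3) = G + 2*(2*G)*(2*G + 3) = G + 2*(2*G)*(3 + 2*G) = G + 4*G*(3 + 2*G))
(4*(-18))*(B(1)/Z(3)) = (4*(-18))*(1/(4*((3*(13 + 8*3))))) = -18/(3*(13 + 24)) = -18/(3*37) = -18/111 = -72*1/444 = -6/37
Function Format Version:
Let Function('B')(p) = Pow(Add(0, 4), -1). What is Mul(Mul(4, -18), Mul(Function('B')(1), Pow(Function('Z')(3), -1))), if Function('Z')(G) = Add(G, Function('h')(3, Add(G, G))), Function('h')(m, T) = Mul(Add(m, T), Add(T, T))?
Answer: Rational(-6, 37) ≈ -0.16216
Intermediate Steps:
Function('h')(m, T) = Mul(2, T, Add(T, m)) (Function('h')(m, T) = Mul(Add(T, m), Mul(2, T)) = Mul(2, T, Add(T, m)))
Function('B')(p) = Rational(1, 4) (Function('B')(p) = Pow(4, -1) = Rational(1, 4))
Function('Z')(G) = Add(G, Mul(4, G, Add(3, Mul(2, G)))) (Function('Z')(G) = Add(G, Mul(2, Add(G, G), Add(Add(G, G), 3))) = Add(G, Mul(2, Mul(2, G), Add(Mul(2, G), 3))) = Add(G, Mul(2, Mul(2, G), Add(3, Mul(2, G)))) = Add(G, Mul(4, G, Add(3, Mul(2, G)))))
Mul(Mul(4, -18), Mul(Function('B')(1), Pow(Function('Z')(3), -1))) = Mul(Mul(4, -18), Mul(Rational(1, 4), Pow(Mul(3, Add(13, Mul(8, 3))), -1))) = Mul(-72, Mul(Rational(1, 4), Pow(Mul(3, Add(13, 24)), -1))) = Mul(-72, Mul(Rational(1, 4), Pow(Mul(3, 37), -1))) = Mul(-72, Mul(Rational(1, 4), Pow(111, -1))) = Mul(-72, Mul(Rational(1, 4), Rational(1, 111))) = Mul(-72, Rational(1, 444)) = Rational(-6, 37)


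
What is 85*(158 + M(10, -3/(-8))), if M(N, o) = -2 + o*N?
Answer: 54315/4 ≈ 13579.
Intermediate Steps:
M(N, o) = -2 + N*o
85*(158 + M(10, -3/(-8))) = 85*(158 + (-2 + 10*(-3/(-8)))) = 85*(158 + (-2 + 10*(-3*(-1/8)))) = 85*(158 + (-2 + 10*(3/8))) = 85*(158 + (-2 + 15/4)) = 85*(158 + 7/4) = 85*(639/4) = 54315/4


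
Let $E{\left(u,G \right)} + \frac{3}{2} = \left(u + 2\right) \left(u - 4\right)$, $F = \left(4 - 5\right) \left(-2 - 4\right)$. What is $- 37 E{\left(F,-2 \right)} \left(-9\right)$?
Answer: $\frac{9657}{2} \approx 4828.5$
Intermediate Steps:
$F = 6$ ($F = \left(-1\right) \left(-6\right) = 6$)
$E{\left(u,G \right)} = - \frac{3}{2} + \left(-4 + u\right) \left(2 + u\right)$ ($E{\left(u,G \right)} = - \frac{3}{2} + \left(u + 2\right) \left(u - 4\right) = - \frac{3}{2} + \left(2 + u\right) \left(-4 + u\right) = - \frac{3}{2} + \left(-4 + u\right) \left(2 + u\right)$)
$- 37 E{\left(F,-2 \right)} \left(-9\right) = - 37 \left(- \frac{19}{2} + 6^{2} - 12\right) \left(-9\right) = - 37 \left(- \frac{19}{2} + 36 - 12\right) \left(-9\right) = \left(-37\right) \frac{29}{2} \left(-9\right) = \left(- \frac{1073}{2}\right) \left(-9\right) = \frac{9657}{2}$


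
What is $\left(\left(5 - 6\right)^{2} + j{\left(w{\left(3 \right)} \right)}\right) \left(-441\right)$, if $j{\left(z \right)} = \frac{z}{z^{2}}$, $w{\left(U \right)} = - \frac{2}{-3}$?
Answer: $- \frac{2205}{2} \approx -1102.5$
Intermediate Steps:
$w{\left(U \right)} = \frac{2}{3}$ ($w{\left(U \right)} = \left(-2\right) \left(- \frac{1}{3}\right) = \frac{2}{3}$)
$j{\left(z \right)} = \frac{1}{z}$ ($j{\left(z \right)} = \frac{z}{z^{2}} = \frac{1}{z}$)
$\left(\left(5 - 6\right)^{2} + j{\left(w{\left(3 \right)} \right)}\right) \left(-441\right) = \left(\left(5 - 6\right)^{2} + \frac{1}{\frac{2}{3}}\right) \left(-441\right) = \left(\left(-1\right)^{2} + \frac{3}{2}\right) \left(-441\right) = \left(1 + \frac{3}{2}\right) \left(-441\right) = \frac{5}{2} \left(-441\right) = - \frac{2205}{2}$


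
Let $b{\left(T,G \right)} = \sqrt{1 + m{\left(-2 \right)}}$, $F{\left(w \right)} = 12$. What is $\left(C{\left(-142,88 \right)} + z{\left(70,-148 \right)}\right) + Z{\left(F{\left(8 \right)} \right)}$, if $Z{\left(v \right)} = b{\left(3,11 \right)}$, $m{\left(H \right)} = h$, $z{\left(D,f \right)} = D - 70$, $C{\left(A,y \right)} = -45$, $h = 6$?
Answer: $-45 + \sqrt{7} \approx -42.354$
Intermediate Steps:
$z{\left(D,f \right)} = -70 + D$ ($z{\left(D,f \right)} = D - 70 = -70 + D$)
$m{\left(H \right)} = 6$
$b{\left(T,G \right)} = \sqrt{7}$ ($b{\left(T,G \right)} = \sqrt{1 + 6} = \sqrt{7}$)
$Z{\left(v \right)} = \sqrt{7}$
$\left(C{\left(-142,88 \right)} + z{\left(70,-148 \right)}\right) + Z{\left(F{\left(8 \right)} \right)} = \left(-45 + \left(-70 + 70\right)\right) + \sqrt{7} = \left(-45 + 0\right) + \sqrt{7} = -45 + \sqrt{7}$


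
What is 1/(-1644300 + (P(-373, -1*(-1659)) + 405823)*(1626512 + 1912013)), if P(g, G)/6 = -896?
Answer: 1/1416990076375 ≈ 7.0572e-13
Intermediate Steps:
P(g, G) = -5376 (P(g, G) = 6*(-896) = -5376)
1/(-1644300 + (P(-373, -1*(-1659)) + 405823)*(1626512 + 1912013)) = 1/(-1644300 + (-5376 + 405823)*(1626512 + 1912013)) = 1/(-1644300 + 400447*3538525) = 1/(-1644300 + 1416991720675) = 1/1416990076375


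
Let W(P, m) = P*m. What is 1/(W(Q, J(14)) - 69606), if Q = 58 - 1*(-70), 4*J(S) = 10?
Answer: -1/69286 ≈ -1.4433e-5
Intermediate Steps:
J(S) = 5/2 (J(S) = (1/4)*10 = 5/2)
Q = 128 (Q = 58 + 70 = 128)
1/(W(Q, J(14)) - 69606) = 1/(128*(5/2) - 69606) = 1/(320 - 69606) = 1/(-69286) = -1/69286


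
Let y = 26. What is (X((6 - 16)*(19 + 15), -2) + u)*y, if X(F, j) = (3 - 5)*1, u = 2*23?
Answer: 1144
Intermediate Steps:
u = 46
X(F, j) = -2 (X(F, j) = -2*1 = -2)
(X((6 - 16)*(19 + 15), -2) + u)*y = (-2 + 46)*26 = 44*26 = 1144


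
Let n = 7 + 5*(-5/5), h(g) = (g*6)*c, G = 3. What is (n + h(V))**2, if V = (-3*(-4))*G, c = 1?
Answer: 47524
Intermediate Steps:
V = 36 (V = -3*(-4)*3 = 12*3 = 36)
h(g) = 6*g (h(g) = (g*6)*1 = (6*g)*1 = 6*g)
n = 2 (n = 7 + 5*(-5*1/5) = 7 + 5*(-1) = 7 - 5 = 2)
(n + h(V))**2 = (2 + 6*36)**2 = (2 + 216)**2 = 218**2 = 47524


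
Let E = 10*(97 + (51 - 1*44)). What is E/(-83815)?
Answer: -208/16763 ≈ -0.012408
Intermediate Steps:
E = 1040 (E = 10*(97 + (51 - 44)) = 10*(97 + 7) = 10*104 = 1040)
E/(-83815) = 1040/(-83815) = 1040*(-1/83815) = -208/16763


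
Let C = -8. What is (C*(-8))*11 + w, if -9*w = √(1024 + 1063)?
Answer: 704 - √2087/9 ≈ 698.92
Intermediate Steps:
w = -√2087/9 (w = -√(1024 + 1063)/9 = -√2087/9 ≈ -5.0760)
(C*(-8))*11 + w = -8*(-8)*11 - √2087/9 = 64*11 - √2087/9 = 704 - √2087/9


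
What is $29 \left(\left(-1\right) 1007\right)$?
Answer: $-29203$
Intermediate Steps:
$29 \left(\left(-1\right) 1007\right) = 29 \left(-1007\right) = -29203$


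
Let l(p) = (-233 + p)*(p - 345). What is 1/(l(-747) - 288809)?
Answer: 1/781351 ≈ 1.2798e-6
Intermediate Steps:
l(p) = (-345 + p)*(-233 + p) (l(p) = (-233 + p)*(-345 + p) = (-345 + p)*(-233 + p))
1/(l(-747) - 288809) = 1/((80385 + (-747)² - 578*(-747)) - 288809) = 1/((80385 + 558009 + 431766) - 288809) = 1/(1070160 - 288809) = 1/781351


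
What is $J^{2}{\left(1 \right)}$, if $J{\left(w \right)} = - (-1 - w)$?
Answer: $4$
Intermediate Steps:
$J{\left(w \right)} = 1 + w$
$J^{2}{\left(1 \right)} = \left(1 + 1\right)^{2} = 2^{2} = 4$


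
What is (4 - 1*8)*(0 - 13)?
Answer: 52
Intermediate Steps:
(4 - 1*8)*(0 - 13) = (4 - 8)*(-13) = -4*(-13) = 52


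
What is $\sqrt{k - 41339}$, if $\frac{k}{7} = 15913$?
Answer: $2 \sqrt{17513} \approx 264.67$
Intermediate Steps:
$k = 111391$ ($k = 7 \cdot 15913 = 111391$)
$\sqrt{k - 41339} = \sqrt{111391 - 41339} = \sqrt{70052} = 2 \sqrt{17513}$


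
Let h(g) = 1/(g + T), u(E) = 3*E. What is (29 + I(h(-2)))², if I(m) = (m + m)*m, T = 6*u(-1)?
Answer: 33651601/40000 ≈ 841.29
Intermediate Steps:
T = -18 (T = 6*(3*(-1)) = 6*(-3) = -18)
h(g) = 1/(-18 + g) (h(g) = 1/(g - 18) = 1/(-18 + g))
I(m) = 2*m² (I(m) = (2*m)*m = 2*m²)
(29 + I(h(-2)))² = (29 + 2*(1/(-18 - 2))²)² = (29 + 2*(1/(-20))²)² = (29 + 2*(-1/20)²)² = (29 + 2*(1/400))² = (29 + 1/200)² = (5801/200)² = 33651601/40000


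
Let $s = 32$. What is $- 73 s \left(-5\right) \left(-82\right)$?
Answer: $-957760$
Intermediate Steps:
$- 73 s \left(-5\right) \left(-82\right) = - 73 \cdot 32 \left(-5\right) \left(-82\right) = \left(-73\right) \left(-160\right) \left(-82\right) = 11680 \left(-82\right) = -957760$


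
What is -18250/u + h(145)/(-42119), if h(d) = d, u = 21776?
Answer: -385914635/458591672 ≈ -0.84152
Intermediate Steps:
-18250/u + h(145)/(-42119) = -18250/21776 + 145/(-42119) = -18250*1/21776 + 145*(-1/42119) = -9125/10888 - 145/42119 = -385914635/458591672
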